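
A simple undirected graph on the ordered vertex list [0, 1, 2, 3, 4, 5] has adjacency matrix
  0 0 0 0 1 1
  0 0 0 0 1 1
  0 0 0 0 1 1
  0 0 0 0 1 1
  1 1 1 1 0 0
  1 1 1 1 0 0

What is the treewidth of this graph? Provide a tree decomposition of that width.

Each bag holds 3 vertices, so the decomposition has width 2, which upper-bounds the treewidth. Since 4–3–5–2–4 is a cycle in G, G is not acyclic. Forests are exactly the graphs of treewidth ≤ 1, so tw(G) ≥ 2. Therefore the treewidth is 2.

Treewidth 2.
One such decomposition:
Bags: B1 = {3, 4, 5}  B2 = {2, 4, 5}  B3 = {1, 4, 5}  B4 = {0, 4, 5}
Tree: B1–B2, B2–B3, B3–B4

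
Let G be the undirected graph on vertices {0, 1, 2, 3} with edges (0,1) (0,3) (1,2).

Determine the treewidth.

1

A width-1 tree decomposition is:
Bags: B1 = {0, 3}  B2 = {0, 1}  B3 = {1, 2}
Tree: B1–B2, B2–B3
Each bag holds 2 vertices, so the decomposition has width 1, which upper-bounds the treewidth. Since G has at least one edge (e.g. 3–0), it is not an edgeless graph, so tw(G) ≥ 1. Hence tw(G) = 1 exactly.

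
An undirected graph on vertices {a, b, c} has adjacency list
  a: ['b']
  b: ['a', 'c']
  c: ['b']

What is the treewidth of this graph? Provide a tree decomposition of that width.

Treewidth 1.
One such decomposition:
Bags: B1 = {a, b}  B2 = {b, c}
Tree: B1–B2

Each bag holds 2 vertices, so the decomposition has width 1, which upper-bounds the treewidth. G has an edge, so its treewidth is at least 1. Therefore the treewidth is 1.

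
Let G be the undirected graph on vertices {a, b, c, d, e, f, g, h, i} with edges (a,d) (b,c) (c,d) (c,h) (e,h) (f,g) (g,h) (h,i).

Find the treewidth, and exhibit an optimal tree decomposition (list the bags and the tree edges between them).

Each bag holds 2 vertices, so the decomposition has width 1, which upper-bounds the treewidth. Any graph with an edge has treewidth ≥ 1, and G has the edge g–h. Therefore the treewidth is 1.

Treewidth 1.
Bags: B1 = {g, h}  B2 = {c, h}  B3 = {f, g}  B4 = {b, c}  B5 = {c, d}  B6 = {h, i}  B7 = {a, d}  B8 = {e, h}
Tree: B1–B2, B1–B3, B2–B4, B4–B5, B2–B6, B5–B7, B1–B8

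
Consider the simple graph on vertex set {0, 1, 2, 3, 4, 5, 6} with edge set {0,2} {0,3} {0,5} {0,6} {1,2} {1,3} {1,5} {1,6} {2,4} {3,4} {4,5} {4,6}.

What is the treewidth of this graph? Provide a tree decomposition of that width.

Every bag has size at most 4, so the width is 4 − 1 = 3 and tw(G) ≤ 3. For the lower bound: the 4 vertex sets {4,6}, {0,5}, {1}, {2} are disjoint, each induces a connected subgraph, and every pair is joined by at least one edge of G. Contracting each set to a single vertex therefore yields K_{4} as a minor, and since treewidth is minor-monotone, tw(G) ≥ tw(K_{4}) = 3. Therefore the treewidth is 3.

Treewidth 3.
Bags: B1 = {0, 1, 4, 6}  B2 = {0, 1, 4, 5}  B3 = {0, 1, 2, 4}  B4 = {0, 1, 3, 4}
Tree: B1–B2, B2–B3, B3–B4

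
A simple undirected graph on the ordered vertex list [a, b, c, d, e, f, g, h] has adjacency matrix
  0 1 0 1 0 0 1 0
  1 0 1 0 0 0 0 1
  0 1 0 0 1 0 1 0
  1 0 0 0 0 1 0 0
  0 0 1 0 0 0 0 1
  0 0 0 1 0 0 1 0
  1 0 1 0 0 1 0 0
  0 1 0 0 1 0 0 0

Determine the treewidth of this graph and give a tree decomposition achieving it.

The largest bag has 3 vertices, giving width 2; this decomposition certifies tw(G) ≤ 2. For the lower bound, G contains the cycle d–f–g–a–d, so G is not a forest; only forests have treewidth ≤ 1, hence tw(G) ≥ 2. Hence tw(G) = 2 exactly.

Treewidth 2.
One optimal decomposition is:
Bags: B1 = {a, d, f}  B2 = {a, f, g}  B3 = {a, b, g}  B4 = {b, c, g}  B5 = {b, c, h}  B6 = {c, e, h}
Tree: B1–B2, B2–B3, B3–B4, B4–B5, B5–B6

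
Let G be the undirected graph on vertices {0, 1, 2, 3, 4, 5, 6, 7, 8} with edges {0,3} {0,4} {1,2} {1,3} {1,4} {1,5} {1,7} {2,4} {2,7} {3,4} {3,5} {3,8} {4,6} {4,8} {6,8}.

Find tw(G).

A width-2 tree decomposition is:
Bags: B1 = {3, 4, 8}  B2 = {1, 3, 4}  B3 = {1, 2, 4}  B4 = {1, 3, 5}  B5 = {1, 2, 7}  B6 = {4, 6, 8}  B7 = {0, 3, 4}
Tree: B1–B2, B2–B3, B2–B4, B3–B5, B1–B6, B2–B7
The largest bag has 3 vertices, giving width 2; this decomposition certifies tw(G) ≤ 2. Conversely, {1, 2, 4} is a clique of size 3, and the vertices of any clique must share a bag in every tree decomposition; so some bag has ≥ 3 vertices and tw(G) ≥ 2. Therefore the treewidth is 2.

2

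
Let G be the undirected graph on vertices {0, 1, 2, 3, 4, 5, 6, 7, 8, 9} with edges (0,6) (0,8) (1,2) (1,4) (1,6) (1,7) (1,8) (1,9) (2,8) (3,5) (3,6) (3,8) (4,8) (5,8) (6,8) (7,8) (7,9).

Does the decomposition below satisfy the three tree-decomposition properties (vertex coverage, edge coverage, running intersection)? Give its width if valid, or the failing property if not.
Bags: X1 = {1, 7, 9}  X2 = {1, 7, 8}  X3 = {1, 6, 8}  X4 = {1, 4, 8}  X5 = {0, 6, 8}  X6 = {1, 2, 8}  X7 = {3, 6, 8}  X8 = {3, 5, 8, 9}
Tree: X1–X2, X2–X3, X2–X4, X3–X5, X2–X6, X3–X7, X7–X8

No — bags containing vertex 9 are not connected in the tree.

A tree decomposition must satisfy three properties: every vertex lies in some bag; for every edge, both endpoints lie together in some bag; and for every vertex, the bags containing it form a connected subtree. Here bags containing vertex 9 are not connected in the tree, so the decomposition is invalid.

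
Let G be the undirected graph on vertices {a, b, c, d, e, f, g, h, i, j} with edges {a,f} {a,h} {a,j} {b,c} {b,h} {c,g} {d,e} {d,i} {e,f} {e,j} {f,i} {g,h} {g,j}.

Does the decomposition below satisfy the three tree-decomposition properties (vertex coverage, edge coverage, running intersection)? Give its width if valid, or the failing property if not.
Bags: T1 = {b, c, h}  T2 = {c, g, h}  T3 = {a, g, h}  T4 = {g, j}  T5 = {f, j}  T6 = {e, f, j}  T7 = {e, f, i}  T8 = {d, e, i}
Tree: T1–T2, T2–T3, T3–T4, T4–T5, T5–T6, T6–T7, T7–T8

No — edge (a,j) lies in no bag.

A tree decomposition must satisfy three properties: every vertex lies in some bag; for every edge, both endpoints lie together in some bag; and for every vertex, the bags containing it form a connected subtree. Here edge (a,j) lies in no bag, so the decomposition is invalid.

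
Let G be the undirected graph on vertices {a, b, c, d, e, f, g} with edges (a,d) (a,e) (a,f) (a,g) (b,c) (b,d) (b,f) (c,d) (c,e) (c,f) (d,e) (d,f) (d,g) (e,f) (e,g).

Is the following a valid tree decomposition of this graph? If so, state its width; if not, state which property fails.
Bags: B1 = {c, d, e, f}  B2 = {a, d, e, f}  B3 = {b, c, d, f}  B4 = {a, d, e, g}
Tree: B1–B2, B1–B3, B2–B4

Yes; width 3.

Vertex coverage: the bags together contain {a, b, c, d, e, f, g}, the full vertex set. Edge coverage: each edge of G has both endpoints in at least one bag. Running intersection: for every vertex, the bags containing it form a connected subtree. All three properties hold, so this is a valid tree decomposition of width max|bag| − 1 = 3, and hence tw(G) ≤ 3.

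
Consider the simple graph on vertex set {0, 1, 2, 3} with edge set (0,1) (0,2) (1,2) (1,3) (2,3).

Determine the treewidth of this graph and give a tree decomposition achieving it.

Every bag has size at most 3, so the width is 3 − 1 = 2 and tw(G) ≤ 2. Conversely, {0, 1, 2} is a clique of size 3, and the vertices of any clique must share a bag in every tree decomposition; so some bag has ≥ 3 vertices and tw(G) ≥ 2. The upper and lower bounds meet at 2, so that is the treewidth.

Treewidth 2.
Bags: B1 = {0, 1, 2}  B2 = {1, 2, 3}
Tree: B1–B2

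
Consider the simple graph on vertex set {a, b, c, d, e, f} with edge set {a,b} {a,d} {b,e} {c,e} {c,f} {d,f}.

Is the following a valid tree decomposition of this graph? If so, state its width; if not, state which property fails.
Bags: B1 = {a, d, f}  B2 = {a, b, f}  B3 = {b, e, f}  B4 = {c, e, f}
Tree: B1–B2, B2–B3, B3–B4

Every vertex of G appears in some bag (union = {a, b, c, d, e, f}); every edge is covered by a bag; and for each vertex v the set of bags containing v is connected in the bag tree. The decomposition is therefore valid. The largest bag has 3 vertices, so the width is 2.

Yes; width 2.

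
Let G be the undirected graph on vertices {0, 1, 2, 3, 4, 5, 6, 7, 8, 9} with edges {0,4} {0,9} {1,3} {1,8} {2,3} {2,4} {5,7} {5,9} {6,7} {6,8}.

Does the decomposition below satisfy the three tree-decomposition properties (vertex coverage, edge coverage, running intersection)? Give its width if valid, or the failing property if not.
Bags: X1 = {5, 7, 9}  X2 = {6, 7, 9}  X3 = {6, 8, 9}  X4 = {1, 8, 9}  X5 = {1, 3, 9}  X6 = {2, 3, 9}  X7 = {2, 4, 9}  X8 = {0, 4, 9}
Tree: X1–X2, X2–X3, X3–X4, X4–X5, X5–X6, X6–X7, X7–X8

Vertex coverage: the bags together contain {0, 1, 2, 3, 4, 5, 6, 7, 8, 9}, the full vertex set. Edge coverage: each edge of G has both endpoints in at least one bag. Running intersection: for every vertex, the bags containing it form a connected subtree. All three properties hold, so this is a valid tree decomposition of width max|bag| − 1 = 2, and hence tw(G) ≤ 2.

Yes; width 2.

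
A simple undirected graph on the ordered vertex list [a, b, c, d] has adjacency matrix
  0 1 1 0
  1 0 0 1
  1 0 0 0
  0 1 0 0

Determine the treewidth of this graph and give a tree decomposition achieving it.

Each bag holds 2 vertices, so the decomposition has width 1, which upper-bounds the treewidth. Since G has at least one edge (e.g. d–b), it is not an edgeless graph, so tw(G) ≥ 1. Hence tw(G) = 1 exactly.

Treewidth 1.
One such decomposition:
Bags: B1 = {b, d}  B2 = {a, b}  B3 = {a, c}
Tree: B1–B2, B2–B3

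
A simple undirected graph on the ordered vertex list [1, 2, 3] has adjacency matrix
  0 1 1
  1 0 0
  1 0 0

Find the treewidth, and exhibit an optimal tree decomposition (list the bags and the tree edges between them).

Treewidth 1.
Bags: B1 = {1, 3}  B2 = {1, 2}
Tree: B1–B2

Every bag has size at most 2, so the width is 2 − 1 = 1 and tw(G) ≤ 1. Since G has at least one edge (e.g. 1–3), it is not an edgeless graph, so tw(G) ≥ 1. Therefore the treewidth is 1.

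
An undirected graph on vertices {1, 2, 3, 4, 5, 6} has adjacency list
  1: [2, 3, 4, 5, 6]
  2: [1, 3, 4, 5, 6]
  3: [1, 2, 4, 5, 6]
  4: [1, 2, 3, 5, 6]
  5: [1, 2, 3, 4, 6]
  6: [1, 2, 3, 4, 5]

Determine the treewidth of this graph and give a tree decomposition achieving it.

A single bag containing all 6 vertices is trivially a valid decomposition of width 5. On the other hand G contains the 6-clique {1, 2, 3, 4, 5, 6}. A clique must lie in a single bag of any decomposition, so no decomposition can have width below 5. Hence tw(G) = 5 exactly.

Treewidth 5.
Bags: B1 = {1, 2, 3, 4, 5, 6}
Tree: (single bag)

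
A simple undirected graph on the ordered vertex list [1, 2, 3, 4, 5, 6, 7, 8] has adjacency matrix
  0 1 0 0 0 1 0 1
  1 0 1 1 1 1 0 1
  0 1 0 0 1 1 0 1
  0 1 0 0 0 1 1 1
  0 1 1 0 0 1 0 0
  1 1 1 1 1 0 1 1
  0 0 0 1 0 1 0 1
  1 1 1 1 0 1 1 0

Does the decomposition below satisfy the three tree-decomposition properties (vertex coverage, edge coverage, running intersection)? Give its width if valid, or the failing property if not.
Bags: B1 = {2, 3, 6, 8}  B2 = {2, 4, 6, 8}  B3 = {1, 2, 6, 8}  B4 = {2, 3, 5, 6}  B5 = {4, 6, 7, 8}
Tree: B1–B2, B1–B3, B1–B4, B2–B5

Vertex coverage: the bags together contain {1, 2, 3, 4, 5, 6, 7, 8}, the full vertex set. Edge coverage: each edge of G has both endpoints in at least one bag. Running intersection: for every vertex, the bags containing it form a connected subtree. All three properties hold, so this is a valid tree decomposition of width max|bag| − 1 = 3, and hence tw(G) ≤ 3.

Yes; width 3.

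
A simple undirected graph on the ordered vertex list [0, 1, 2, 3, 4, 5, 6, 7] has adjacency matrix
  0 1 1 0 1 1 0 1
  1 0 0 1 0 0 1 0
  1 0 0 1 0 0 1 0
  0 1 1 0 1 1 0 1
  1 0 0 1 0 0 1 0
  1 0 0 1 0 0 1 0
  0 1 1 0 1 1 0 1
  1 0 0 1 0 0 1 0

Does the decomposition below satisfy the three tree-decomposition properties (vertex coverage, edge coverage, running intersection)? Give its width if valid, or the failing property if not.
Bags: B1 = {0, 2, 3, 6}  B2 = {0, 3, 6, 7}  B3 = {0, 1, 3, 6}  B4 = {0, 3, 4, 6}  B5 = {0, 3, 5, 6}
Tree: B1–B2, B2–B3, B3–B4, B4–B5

Vertex coverage: the bags together contain {0, 1, 2, 3, 4, 5, 6, 7}, the full vertex set. Edge coverage: each edge of G has both endpoints in at least one bag. Running intersection: for every vertex, the bags containing it form a connected subtree. All three properties hold, so this is a valid tree decomposition of width max|bag| − 1 = 3, and hence tw(G) ≤ 3.

Yes; width 3.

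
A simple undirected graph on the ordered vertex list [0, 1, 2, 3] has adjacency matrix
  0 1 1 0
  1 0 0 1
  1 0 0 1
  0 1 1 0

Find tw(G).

2

A width-2 tree decomposition is:
Bags: B1 = {0, 2, 3}  B2 = {0, 1, 3}
Tree: B1–B2
Every bag has size at most 3, so the width is 3 − 1 = 2 and tw(G) ≤ 2. Since 3–2–0–1–3 is a cycle in G, G is not acyclic. Forests are exactly the graphs of treewidth ≤ 1, so tw(G) ≥ 2. The upper and lower bounds meet at 2, so that is the treewidth.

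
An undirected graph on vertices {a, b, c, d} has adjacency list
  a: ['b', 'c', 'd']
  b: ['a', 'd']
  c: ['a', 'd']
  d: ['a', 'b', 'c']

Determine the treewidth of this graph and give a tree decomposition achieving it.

The largest bag has 3 vertices, giving width 2; this decomposition certifies tw(G) ≤ 2. Conversely, {a, c, d} is a clique of size 3, and the vertices of any clique must share a bag in every tree decomposition; so some bag has ≥ 3 vertices and tw(G) ≥ 2. Hence tw(G) = 2 exactly.

Treewidth 2.
Bags: B1 = {a, c, d}  B2 = {a, b, d}
Tree: B1–B2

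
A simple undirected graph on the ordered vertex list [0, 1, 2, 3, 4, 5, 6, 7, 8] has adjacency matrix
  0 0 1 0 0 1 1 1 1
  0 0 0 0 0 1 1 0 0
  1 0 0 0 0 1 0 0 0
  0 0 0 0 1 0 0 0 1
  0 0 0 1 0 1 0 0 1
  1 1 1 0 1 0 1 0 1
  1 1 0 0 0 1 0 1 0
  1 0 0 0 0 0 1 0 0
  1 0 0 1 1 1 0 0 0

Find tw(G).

2

A width-2 tree decomposition is:
Bags: B1 = {0, 2, 5}  B2 = {0, 5, 6}  B3 = {0, 5, 8}  B4 = {4, 5, 8}  B5 = {1, 5, 6}  B6 = {0, 6, 7}  B7 = {3, 4, 8}
Tree: B1–B2, B2–B3, B3–B4, B2–B5, B2–B6, B4–B7
Every bag has size at most 3, so the width is 3 − 1 = 2 and tw(G) ≤ 2. For the lower bound, the 3 vertices {3, 4, 8} are pairwise adjacent, and any tree decomposition puts a clique entirely inside one bag — forcing width ≥ 2. Therefore the treewidth is 2.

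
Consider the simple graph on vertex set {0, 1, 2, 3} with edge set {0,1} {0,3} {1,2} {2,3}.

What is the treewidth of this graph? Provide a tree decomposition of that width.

Treewidth 2.
Bags: B1 = {1, 2, 3}  B2 = {0, 1, 3}
Tree: B1–B2

The largest bag has 3 vertices, giving width 2; this decomposition certifies tw(G) ≤ 2. The edges 3–2–1–0–3 form a cycle, so G is not a tree and its treewidth is at least 2. Therefore the treewidth is 2.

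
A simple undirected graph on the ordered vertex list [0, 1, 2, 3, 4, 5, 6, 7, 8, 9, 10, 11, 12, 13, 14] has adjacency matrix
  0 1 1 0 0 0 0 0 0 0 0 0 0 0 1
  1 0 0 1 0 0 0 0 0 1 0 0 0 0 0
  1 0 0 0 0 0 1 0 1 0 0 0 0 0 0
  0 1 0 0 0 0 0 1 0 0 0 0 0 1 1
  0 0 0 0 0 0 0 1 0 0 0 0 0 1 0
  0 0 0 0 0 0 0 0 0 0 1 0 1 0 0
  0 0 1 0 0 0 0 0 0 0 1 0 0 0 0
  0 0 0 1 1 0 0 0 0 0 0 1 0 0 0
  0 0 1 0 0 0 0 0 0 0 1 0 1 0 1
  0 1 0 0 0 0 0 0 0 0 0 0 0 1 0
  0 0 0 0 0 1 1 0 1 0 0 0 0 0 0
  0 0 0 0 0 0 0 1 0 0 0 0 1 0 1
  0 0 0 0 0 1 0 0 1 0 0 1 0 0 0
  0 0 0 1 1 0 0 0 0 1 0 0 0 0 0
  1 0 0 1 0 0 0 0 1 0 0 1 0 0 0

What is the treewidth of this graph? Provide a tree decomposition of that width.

Treewidth 3.
One such decomposition:
Bags: B1 = {4, 7, 9, 13}  B2 = {3, 7, 9, 13}  B3 = {1, 3, 7, 9}  B4 = {1, 3, 7, 11}  B5 = {1, 3, 11, 14}  B6 = {0, 1, 11, 14}  B7 = {0, 11, 12, 14}  B8 = {0, 8, 12, 14}  B9 = {0, 2, 8, 12}  B10 = {2, 5, 8, 12}  B11 = {2, 5, 8, 10}  B12 = {2, 5, 6, 10}
Tree: B1–B2, B2–B3, B3–B4, B4–B5, B5–B6, B6–B7, B7–B8, B8–B9, B9–B10, B10–B11, B11–B12

Each bag holds 4 vertices, so the decomposition has width 3, which upper-bounds the treewidth. For the lower bound: the 4 vertex sets {4,9,13}, {7}, {3}, {0,1,11,14} are disjoint, each induces a connected subgraph, and every pair is joined by at least one edge of G. Contracting each set to a single vertex therefore yields K_{4} as a minor, and since treewidth is minor-monotone, tw(G) ≥ tw(K_{4}) = 3. Hence tw(G) = 3 exactly.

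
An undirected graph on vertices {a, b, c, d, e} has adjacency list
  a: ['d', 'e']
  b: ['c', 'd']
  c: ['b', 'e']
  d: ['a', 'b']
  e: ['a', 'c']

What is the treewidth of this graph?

A width-2 tree decomposition is:
Bags: B1 = {b, c, e}  B2 = {b, d, e}  B3 = {a, d, e}
Tree: B1–B2, B2–B3
Each bag holds 3 vertices, so the decomposition has width 2, which upper-bounds the treewidth. The edges e–c–b–d–a–e form a cycle, so G is not a tree and its treewidth is at least 2. The upper and lower bounds meet at 2, so that is the treewidth.

2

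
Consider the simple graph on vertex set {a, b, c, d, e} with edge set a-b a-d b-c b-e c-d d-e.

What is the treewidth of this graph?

A width-2 tree decomposition is:
Bags: B1 = {b, c, d}  B2 = {b, d, e}  B3 = {a, b, d}
Tree: B1–B2, B2–B3
The largest bag has 3 vertices, giving width 2; this decomposition certifies tw(G) ≤ 2. For the lower bound, G contains the cycle c–b–e–d–c, so G is not a forest; only forests have treewidth ≤ 1, hence tw(G) ≥ 2. Therefore the treewidth is 2.

2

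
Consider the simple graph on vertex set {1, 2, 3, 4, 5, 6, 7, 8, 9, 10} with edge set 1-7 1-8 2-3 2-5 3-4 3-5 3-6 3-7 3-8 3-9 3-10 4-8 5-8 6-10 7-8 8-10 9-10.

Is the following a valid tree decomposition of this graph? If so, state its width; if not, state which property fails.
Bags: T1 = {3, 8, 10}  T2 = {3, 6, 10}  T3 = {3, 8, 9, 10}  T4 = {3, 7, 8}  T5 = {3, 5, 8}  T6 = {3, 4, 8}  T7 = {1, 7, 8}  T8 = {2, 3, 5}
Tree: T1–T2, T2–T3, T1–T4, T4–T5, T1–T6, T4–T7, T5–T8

A tree decomposition must satisfy three properties: every vertex lies in some bag; for every edge, both endpoints lie together in some bag; and for every vertex, the bags containing it form a connected subtree. Here bags containing vertex 8 are not connected in the tree, so the decomposition is invalid.

No — bags containing vertex 8 are not connected in the tree.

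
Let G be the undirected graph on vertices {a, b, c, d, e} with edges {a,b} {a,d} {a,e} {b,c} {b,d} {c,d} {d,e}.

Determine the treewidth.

2

A width-2 tree decomposition is:
Bags: B1 = {a, d, e}  B2 = {a, b, d}  B3 = {b, c, d}
Tree: B1–B2, B2–B3
The largest bag has 3 vertices, giving width 2; this decomposition certifies tw(G) ≤ 2. For the lower bound, the 3 vertices {b, c, d} are pairwise adjacent, and any tree decomposition puts a clique entirely inside one bag — forcing width ≥ 2. Therefore the treewidth is 2.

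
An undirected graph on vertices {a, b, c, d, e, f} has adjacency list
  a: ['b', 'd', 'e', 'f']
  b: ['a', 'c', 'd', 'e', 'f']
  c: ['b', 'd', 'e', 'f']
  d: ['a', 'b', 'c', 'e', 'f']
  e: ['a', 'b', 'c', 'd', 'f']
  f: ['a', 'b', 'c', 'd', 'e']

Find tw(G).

4

A width-4 tree decomposition is:
Bags: B1 = {b, c, d, e, f}  B2 = {a, b, d, e, f}
Tree: B1–B2
Each bag holds 5 vertices, so the decomposition has width 4, which upper-bounds the treewidth. Conversely, {b, c, d, e, f} is a clique of size 5, and the vertices of any clique must share a bag in every tree decomposition; so some bag has ≥ 5 vertices and tw(G) ≥ 4. Combining the bounds, tw(G) = 4.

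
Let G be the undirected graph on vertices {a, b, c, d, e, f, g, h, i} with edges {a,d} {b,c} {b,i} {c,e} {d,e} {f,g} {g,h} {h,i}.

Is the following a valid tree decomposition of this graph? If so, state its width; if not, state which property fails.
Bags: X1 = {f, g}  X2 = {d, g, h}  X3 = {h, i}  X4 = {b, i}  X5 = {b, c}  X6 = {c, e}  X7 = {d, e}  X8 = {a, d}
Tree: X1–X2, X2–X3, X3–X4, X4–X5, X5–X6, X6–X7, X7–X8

No — bags containing vertex d are not connected in the tree.

A tree decomposition must satisfy three properties: every vertex lies in some bag; for every edge, both endpoints lie together in some bag; and for every vertex, the bags containing it form a connected subtree. Here bags containing vertex d are not connected in the tree, so the decomposition is invalid.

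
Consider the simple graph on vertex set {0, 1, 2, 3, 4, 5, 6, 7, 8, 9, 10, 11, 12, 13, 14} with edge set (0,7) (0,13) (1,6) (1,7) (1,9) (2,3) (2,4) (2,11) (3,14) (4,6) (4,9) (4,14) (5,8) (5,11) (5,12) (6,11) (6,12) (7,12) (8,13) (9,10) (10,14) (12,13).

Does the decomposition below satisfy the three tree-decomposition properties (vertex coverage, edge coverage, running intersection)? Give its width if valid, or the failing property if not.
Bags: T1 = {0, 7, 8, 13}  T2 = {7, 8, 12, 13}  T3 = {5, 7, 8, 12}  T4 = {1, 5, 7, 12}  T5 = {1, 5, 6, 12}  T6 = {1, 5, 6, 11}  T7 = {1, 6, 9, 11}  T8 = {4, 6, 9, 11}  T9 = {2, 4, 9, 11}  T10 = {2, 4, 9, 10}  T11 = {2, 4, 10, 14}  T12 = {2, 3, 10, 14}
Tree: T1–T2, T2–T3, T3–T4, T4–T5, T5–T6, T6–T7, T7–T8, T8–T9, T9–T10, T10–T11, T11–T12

Yes; width 3.

Vertex coverage: the bags together contain {0, 1, 2, 3, 4, 5, 6, 7, 8, 9, 10, 11, 12, 13, 14}, the full vertex set. Edge coverage: each edge of G has both endpoints in at least one bag. Running intersection: for every vertex, the bags containing it form a connected subtree. All three properties hold, so this is a valid tree decomposition of width max|bag| − 1 = 3, and hence tw(G) ≤ 3.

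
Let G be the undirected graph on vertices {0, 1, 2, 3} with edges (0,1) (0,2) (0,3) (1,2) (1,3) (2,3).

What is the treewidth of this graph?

3

A width-3 tree decomposition is:
Bags: B1 = {0, 1, 2, 3}
Tree: (single bag)
With just one bag of size 4, the width is 4 − 1 = 3, so tw(G) ≤ 3. For the lower bound, the 4 vertices {0, 1, 2, 3} are pairwise adjacent, and any tree decomposition puts a clique entirely inside one bag — forcing width ≥ 3. Therefore the treewidth is 3.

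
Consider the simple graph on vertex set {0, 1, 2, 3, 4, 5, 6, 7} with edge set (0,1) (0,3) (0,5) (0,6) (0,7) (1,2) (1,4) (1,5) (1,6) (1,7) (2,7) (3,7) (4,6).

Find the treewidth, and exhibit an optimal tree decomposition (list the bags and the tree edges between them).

Treewidth 2.
One optimal decomposition is:
Bags: B1 = {0, 1, 7}  B2 = {0, 1, 6}  B3 = {1, 4, 6}  B4 = {0, 3, 7}  B5 = {0, 1, 5}  B6 = {1, 2, 7}
Tree: B1–B2, B2–B3, B1–B4, B2–B5, B1–B6

Every bag has size at most 3, so the width is 3 − 1 = 2 and tw(G) ≤ 2. For the lower bound, the 3 vertices {0, 1, 5} are pairwise adjacent, and any tree decomposition puts a clique entirely inside one bag — forcing width ≥ 2. Therefore the treewidth is 2.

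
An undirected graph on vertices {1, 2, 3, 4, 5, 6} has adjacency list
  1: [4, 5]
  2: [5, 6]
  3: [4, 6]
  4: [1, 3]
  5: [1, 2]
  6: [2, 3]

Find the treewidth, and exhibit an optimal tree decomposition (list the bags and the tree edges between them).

Treewidth 2.
One optimal decomposition is:
Bags: B1 = {2, 5, 6}  B2 = {1, 5, 6}  B3 = {1, 4, 6}  B4 = {3, 4, 6}
Tree: B1–B2, B2–B3, B3–B4

Each bag holds 3 vertices, so the decomposition has width 2, which upper-bounds the treewidth. The edges 6–2–5–1–4–3–6 form a cycle, so G is not a tree and its treewidth is at least 2. Hence tw(G) = 2 exactly.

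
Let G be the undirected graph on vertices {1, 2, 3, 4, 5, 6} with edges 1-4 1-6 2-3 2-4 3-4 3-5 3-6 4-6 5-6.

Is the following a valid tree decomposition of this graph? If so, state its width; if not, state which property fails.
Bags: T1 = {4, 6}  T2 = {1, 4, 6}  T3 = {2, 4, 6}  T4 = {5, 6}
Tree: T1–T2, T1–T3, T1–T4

A tree decomposition must satisfy three properties: every vertex lies in some bag; for every edge, both endpoints lie together in some bag; and for every vertex, the bags containing it form a connected subtree. Here vertex 3 appears in no bag, so the decomposition is invalid.

No — vertex 3 appears in no bag.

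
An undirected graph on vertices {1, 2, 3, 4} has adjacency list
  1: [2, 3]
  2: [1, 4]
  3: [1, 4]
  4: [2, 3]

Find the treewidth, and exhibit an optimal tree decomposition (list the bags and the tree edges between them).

Treewidth 2.
One optimal decomposition is:
Bags: B1 = {1, 2, 4}  B2 = {1, 3, 4}
Tree: B1–B2

Every bag has size at most 3, so the width is 3 − 1 = 2 and tw(G) ≤ 2. For the lower bound, G contains the cycle 1–2–4–3–1, so G is not a forest; only forests have treewidth ≤ 1, hence tw(G) ≥ 2. Therefore the treewidth is 2.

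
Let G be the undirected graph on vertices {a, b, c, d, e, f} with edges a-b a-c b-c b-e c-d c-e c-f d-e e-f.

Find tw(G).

2

A width-2 tree decomposition is:
Bags: B1 = {b, c, e}  B2 = {c, d, e}  B3 = {c, e, f}  B4 = {a, b, c}
Tree: B1–B2, B2–B3, B1–B4
Every bag has size at most 3, so the width is 3 − 1 = 2 and tw(G) ≤ 2. Conversely, {c, d, e} is a clique of size 3, and the vertices of any clique must share a bag in every tree decomposition; so some bag has ≥ 3 vertices and tw(G) ≥ 2. Hence tw(G) = 2 exactly.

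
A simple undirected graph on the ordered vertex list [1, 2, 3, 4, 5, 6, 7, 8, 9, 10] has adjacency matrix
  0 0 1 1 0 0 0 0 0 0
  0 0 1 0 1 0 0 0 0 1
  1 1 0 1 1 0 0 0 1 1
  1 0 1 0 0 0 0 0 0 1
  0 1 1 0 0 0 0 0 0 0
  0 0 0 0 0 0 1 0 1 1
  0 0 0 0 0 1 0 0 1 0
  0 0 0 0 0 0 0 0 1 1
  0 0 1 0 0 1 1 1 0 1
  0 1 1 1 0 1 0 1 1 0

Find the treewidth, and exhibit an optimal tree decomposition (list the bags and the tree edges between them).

Treewidth 2.
One such decomposition:
Bags: B1 = {3, 9, 10}  B2 = {3, 4, 10}  B3 = {6, 9, 10}  B4 = {8, 9, 10}  B5 = {1, 3, 4}  B6 = {6, 7, 9}  B7 = {2, 3, 10}  B8 = {2, 3, 5}
Tree: B1–B2, B1–B3, B1–B4, B2–B5, B3–B6, B2–B7, B7–B8

Every bag has size at most 3, so the width is 3 − 1 = 2 and tw(G) ≤ 2. Conversely, {8, 9, 10} is a clique of size 3, and the vertices of any clique must share a bag in every tree decomposition; so some bag has ≥ 3 vertices and tw(G) ≥ 2. Combining the bounds, tw(G) = 2.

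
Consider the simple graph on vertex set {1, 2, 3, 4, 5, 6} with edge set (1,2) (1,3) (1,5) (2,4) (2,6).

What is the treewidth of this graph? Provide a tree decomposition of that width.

The largest bag has 2 vertices, giving width 1; this decomposition certifies tw(G) ≤ 1. Since G has at least one edge (e.g. 1–3), it is not an edgeless graph, so tw(G) ≥ 1. The upper and lower bounds meet at 1, so that is the treewidth.

Treewidth 1.
Bags: B1 = {1, 3}  B2 = {1, 2}  B3 = {2, 6}  B4 = {2, 4}  B5 = {1, 5}
Tree: B1–B2, B2–B3, B2–B4, B1–B5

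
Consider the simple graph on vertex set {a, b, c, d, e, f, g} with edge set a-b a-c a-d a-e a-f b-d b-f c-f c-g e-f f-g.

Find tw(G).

A width-2 tree decomposition is:
Bags: B1 = {a, b, d}  B2 = {a, b, f}  B3 = {a, c, f}  B4 = {c, f, g}  B5 = {a, e, f}
Tree: B1–B2, B2–B3, B3–B4, B3–B5
Each bag holds 3 vertices, so the decomposition has width 2, which upper-bounds the treewidth. Conversely, {a, b, d} is a clique of size 3, and the vertices of any clique must share a bag in every tree decomposition; so some bag has ≥ 3 vertices and tw(G) ≥ 2. Combining the bounds, tw(G) = 2.

2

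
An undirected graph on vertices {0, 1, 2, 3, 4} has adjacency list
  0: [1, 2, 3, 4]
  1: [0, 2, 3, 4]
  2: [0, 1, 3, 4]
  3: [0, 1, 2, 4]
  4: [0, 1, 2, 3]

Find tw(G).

A width-4 tree decomposition is:
Bags: B1 = {0, 1, 2, 3, 4}
Tree: (single bag)
A single bag containing all 5 vertices is trivially a valid decomposition of width 4. For the lower bound, the 5 vertices {0, 1, 2, 3, 4} are pairwise adjacent, and any tree decomposition puts a clique entirely inside one bag — forcing width ≥ 4. Hence tw(G) = 4 exactly.

4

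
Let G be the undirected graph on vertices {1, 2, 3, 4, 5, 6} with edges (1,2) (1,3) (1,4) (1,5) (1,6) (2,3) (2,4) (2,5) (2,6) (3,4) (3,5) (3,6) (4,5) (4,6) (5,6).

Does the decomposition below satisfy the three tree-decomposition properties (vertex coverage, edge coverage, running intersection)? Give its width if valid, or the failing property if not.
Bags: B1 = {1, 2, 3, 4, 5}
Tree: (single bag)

A tree decomposition must satisfy three properties: every vertex lies in some bag; for every edge, both endpoints lie together in some bag; and for every vertex, the bags containing it form a connected subtree. Here vertex 6 appears in no bag, so the decomposition is invalid.

No — vertex 6 appears in no bag.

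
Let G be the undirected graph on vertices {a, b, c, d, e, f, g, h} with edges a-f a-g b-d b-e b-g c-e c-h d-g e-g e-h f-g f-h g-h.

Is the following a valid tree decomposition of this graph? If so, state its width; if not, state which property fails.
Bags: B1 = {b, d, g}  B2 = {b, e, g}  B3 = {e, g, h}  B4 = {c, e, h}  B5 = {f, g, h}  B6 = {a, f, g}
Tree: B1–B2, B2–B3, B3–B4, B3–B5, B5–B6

Yes; width 2.

Vertex coverage: the bags together contain {a, b, c, d, e, f, g, h}, the full vertex set. Edge coverage: each edge of G has both endpoints in at least one bag. Running intersection: for every vertex, the bags containing it form a connected subtree. All three properties hold, so this is a valid tree decomposition of width max|bag| − 1 = 2, and hence tw(G) ≤ 2.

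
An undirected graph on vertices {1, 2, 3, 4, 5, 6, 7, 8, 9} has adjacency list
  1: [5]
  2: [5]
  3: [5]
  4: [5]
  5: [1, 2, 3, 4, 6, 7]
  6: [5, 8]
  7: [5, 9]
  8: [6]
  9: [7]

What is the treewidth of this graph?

1

A width-1 tree decomposition is:
Bags: B1 = {5, 6}  B2 = {1, 5}  B3 = {3, 5}  B4 = {4, 5}  B5 = {6, 8}  B6 = {5, 7}  B7 = {7, 9}  B8 = {2, 5}
Tree: B1–B2, B2–B3, B3–B4, B1–B5, B3–B6, B6–B7, B4–B8
Every bag has size at most 2, so the width is 2 − 1 = 1 and tw(G) ≤ 1. Any graph with an edge has treewidth ≥ 1, and G has the edge 5–6. Therefore the treewidth is 1.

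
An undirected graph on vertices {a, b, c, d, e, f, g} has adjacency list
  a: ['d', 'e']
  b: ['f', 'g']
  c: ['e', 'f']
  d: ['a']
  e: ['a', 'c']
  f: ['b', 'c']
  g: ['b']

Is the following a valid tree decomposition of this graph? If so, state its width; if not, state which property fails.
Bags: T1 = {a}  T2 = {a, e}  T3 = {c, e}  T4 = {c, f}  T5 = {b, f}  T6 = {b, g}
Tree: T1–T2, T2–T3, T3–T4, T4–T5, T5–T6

A tree decomposition must satisfy three properties: every vertex lies in some bag; for every edge, both endpoints lie together in some bag; and for every vertex, the bags containing it form a connected subtree. Here vertex d appears in no bag, so the decomposition is invalid.

No — vertex d appears in no bag.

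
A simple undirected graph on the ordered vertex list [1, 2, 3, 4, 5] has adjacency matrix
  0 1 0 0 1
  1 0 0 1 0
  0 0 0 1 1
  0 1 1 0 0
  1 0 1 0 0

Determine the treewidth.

2

A width-2 tree decomposition is:
Bags: B1 = {1, 2, 5}  B2 = {2, 3, 5}  B3 = {2, 3, 4}
Tree: B1–B2, B2–B3
Every bag has size at most 3, so the width is 3 − 1 = 2 and tw(G) ≤ 2. The edges 2–1–5–3–4–2 form a cycle, so G is not a tree and its treewidth is at least 2. Therefore the treewidth is 2.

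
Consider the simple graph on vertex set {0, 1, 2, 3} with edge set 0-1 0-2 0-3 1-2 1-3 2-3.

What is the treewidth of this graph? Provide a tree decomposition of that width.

A single bag containing all 4 vertices is trivially a valid decomposition of width 3. Conversely, {0, 1, 2, 3} is a clique of size 4, and the vertices of any clique must share a bag in every tree decomposition; so some bag has ≥ 4 vertices and tw(G) ≥ 3. Hence tw(G) = 3 exactly.

Treewidth 3.
One optimal decomposition is:
Bags: B1 = {0, 1, 2, 3}
Tree: (single bag)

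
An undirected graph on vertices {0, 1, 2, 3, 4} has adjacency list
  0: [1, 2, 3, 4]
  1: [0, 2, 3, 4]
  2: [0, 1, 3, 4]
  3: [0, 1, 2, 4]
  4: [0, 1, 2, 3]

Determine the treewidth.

4

A width-4 tree decomposition is:
Bags: B1 = {0, 1, 2, 3, 4}
Tree: (single bag)
With just one bag of size 5, the width is 5 − 1 = 4, so tw(G) ≤ 4. For the lower bound, the 5 vertices {0, 1, 2, 3, 4} are pairwise adjacent, and any tree decomposition puts a clique entirely inside one bag — forcing width ≥ 4. Therefore the treewidth is 4.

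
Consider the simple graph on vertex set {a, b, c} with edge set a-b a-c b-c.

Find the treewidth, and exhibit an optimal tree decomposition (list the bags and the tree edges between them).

Treewidth 2.
One such decomposition:
Bags: B1 = {a, b, c}
Tree: (single bag)

A single bag containing all 3 vertices is trivially a valid decomposition of width 2. On the other hand G contains the 3-clique {a, b, c}. A clique must lie in a single bag of any decomposition, so no decomposition can have width below 2. Hence tw(G) = 2 exactly.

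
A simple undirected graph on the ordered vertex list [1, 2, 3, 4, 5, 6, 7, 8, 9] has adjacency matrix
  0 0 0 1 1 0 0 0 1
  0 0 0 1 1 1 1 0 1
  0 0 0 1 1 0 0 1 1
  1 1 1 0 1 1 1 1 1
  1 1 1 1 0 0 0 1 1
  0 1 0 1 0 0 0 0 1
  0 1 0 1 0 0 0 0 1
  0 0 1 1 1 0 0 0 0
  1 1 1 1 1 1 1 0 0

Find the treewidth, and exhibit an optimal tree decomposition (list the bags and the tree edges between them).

Each bag holds 4 vertices, so the decomposition has width 3, which upper-bounds the treewidth. On the other hand G contains the 4-clique {3, 4, 5, 8}. A clique must lie in a single bag of any decomposition, so no decomposition can have width below 3. The upper and lower bounds meet at 3, so that is the treewidth.

Treewidth 3.
One optimal decomposition is:
Bags: B1 = {1, 4, 5, 9}  B2 = {2, 4, 5, 9}  B3 = {2, 4, 7, 9}  B4 = {3, 4, 5, 9}  B5 = {2, 4, 6, 9}  B6 = {3, 4, 5, 8}
Tree: B1–B2, B2–B3, B1–B4, B3–B5, B4–B6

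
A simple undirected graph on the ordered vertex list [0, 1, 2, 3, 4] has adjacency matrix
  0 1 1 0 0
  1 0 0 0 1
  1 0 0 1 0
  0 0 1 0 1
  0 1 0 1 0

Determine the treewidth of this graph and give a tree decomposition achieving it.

Treewidth 2.
One optimal decomposition is:
Bags: B1 = {0, 1, 4}  B2 = {0, 2, 4}  B3 = {2, 3, 4}
Tree: B1–B2, B2–B3

Each bag holds 3 vertices, so the decomposition has width 2, which upper-bounds the treewidth. For the lower bound, G contains the cycle 4–1–0–2–3–4, so G is not a forest; only forests have treewidth ≤ 1, hence tw(G) ≥ 2. Hence tw(G) = 2 exactly.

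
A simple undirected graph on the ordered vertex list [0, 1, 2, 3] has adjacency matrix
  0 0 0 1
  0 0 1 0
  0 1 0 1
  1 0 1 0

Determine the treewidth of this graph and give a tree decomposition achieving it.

Each bag holds 2 vertices, so the decomposition has width 1, which upper-bounds the treewidth. Any graph with an edge has treewidth ≥ 1, and G has the edge 1–2. Hence tw(G) = 1 exactly.

Treewidth 1.
One such decomposition:
Bags: B1 = {1, 2}  B2 = {2, 3}  B3 = {0, 3}
Tree: B1–B2, B2–B3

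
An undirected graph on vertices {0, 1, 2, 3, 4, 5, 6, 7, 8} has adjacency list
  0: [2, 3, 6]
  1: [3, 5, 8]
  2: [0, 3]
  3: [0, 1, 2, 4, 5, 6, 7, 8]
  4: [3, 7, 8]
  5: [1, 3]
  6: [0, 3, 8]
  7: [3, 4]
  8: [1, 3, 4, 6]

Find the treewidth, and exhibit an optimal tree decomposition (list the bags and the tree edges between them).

Each bag holds 3 vertices, so the decomposition has width 2, which upper-bounds the treewidth. Conversely, {0, 2, 3} is a clique of size 3, and the vertices of any clique must share a bag in every tree decomposition; so some bag has ≥ 3 vertices and tw(G) ≥ 2. The upper and lower bounds meet at 2, so that is the treewidth.

Treewidth 2.
One such decomposition:
Bags: B1 = {3, 4, 8}  B2 = {1, 3, 8}  B3 = {3, 6, 8}  B4 = {0, 3, 6}  B5 = {1, 3, 5}  B6 = {3, 4, 7}  B7 = {0, 2, 3}
Tree: B1–B2, B2–B3, B3–B4, B2–B5, B1–B6, B4–B7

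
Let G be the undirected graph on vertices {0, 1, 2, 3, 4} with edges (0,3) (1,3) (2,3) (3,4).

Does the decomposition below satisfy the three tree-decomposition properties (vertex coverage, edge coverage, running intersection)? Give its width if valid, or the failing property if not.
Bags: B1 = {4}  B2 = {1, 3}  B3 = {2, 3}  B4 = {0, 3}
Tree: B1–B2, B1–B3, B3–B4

A tree decomposition must satisfy three properties: every vertex lies in some bag; for every edge, both endpoints lie together in some bag; and for every vertex, the bags containing it form a connected subtree. Here edge (3,4) lies in no bag, so the decomposition is invalid.

No — edge (3,4) lies in no bag.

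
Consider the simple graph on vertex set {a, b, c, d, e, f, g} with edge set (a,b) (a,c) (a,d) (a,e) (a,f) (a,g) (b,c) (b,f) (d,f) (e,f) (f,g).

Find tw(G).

A width-2 tree decomposition is:
Bags: B1 = {a, d, f}  B2 = {a, f, g}  B3 = {a, b, f}  B4 = {a, b, c}  B5 = {a, e, f}
Tree: B1–B2, B2–B3, B3–B4, B3–B5
Every bag has size at most 3, so the width is 3 − 1 = 2 and tw(G) ≤ 2. For the lower bound, the 3 vertices {a, b, c} are pairwise adjacent, and any tree decomposition puts a clique entirely inside one bag — forcing width ≥ 2. The upper and lower bounds meet at 2, so that is the treewidth.

2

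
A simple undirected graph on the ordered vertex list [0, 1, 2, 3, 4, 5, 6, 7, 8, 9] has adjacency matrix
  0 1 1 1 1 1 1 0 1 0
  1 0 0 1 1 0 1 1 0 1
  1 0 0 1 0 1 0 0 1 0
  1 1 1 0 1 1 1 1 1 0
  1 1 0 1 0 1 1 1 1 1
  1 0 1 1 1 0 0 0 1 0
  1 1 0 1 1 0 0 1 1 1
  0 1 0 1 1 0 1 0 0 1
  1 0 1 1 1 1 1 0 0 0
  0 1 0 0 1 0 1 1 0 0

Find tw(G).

A width-4 tree decomposition is:
Bags: B1 = {1, 3, 4, 6, 7}  B2 = {0, 1, 3, 4, 6}  B3 = {0, 3, 4, 6, 8}  B4 = {0, 3, 4, 5, 8}  B5 = {0, 2, 3, 5, 8}  B6 = {1, 4, 6, 7, 9}
Tree: B1–B2, B2–B3, B3–B4, B4–B5, B1–B6
Each bag holds 5 vertices, so the decomposition has width 4, which upper-bounds the treewidth. Conversely, {1, 4, 6, 7, 9} is a clique of size 5, and the vertices of any clique must share a bag in every tree decomposition; so some bag has ≥ 5 vertices and tw(G) ≥ 4. Combining the bounds, tw(G) = 4.

4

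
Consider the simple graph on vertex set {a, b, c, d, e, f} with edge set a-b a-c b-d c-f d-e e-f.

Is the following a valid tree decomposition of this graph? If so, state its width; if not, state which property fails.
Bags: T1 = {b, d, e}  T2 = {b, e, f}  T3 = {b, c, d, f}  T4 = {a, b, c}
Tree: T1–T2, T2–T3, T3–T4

A tree decomposition must satisfy three properties: every vertex lies in some bag; for every edge, both endpoints lie together in some bag; and for every vertex, the bags containing it form a connected subtree. Here bags containing vertex d are not connected in the tree, so the decomposition is invalid.

No — bags containing vertex d are not connected in the tree.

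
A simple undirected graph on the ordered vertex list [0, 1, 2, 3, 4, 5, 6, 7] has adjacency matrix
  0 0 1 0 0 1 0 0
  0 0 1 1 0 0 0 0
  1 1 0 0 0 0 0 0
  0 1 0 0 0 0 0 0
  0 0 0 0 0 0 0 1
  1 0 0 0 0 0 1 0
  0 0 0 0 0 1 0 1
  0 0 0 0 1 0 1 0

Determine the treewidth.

A width-1 tree decomposition is:
Bags: B1 = {1, 3}  B2 = {1, 2}  B3 = {0, 2}  B4 = {0, 5}  B5 = {5, 6}  B6 = {6, 7}  B7 = {4, 7}
Tree: B1–B2, B2–B3, B3–B4, B4–B5, B5–B6, B6–B7
Every bag has size at most 2, so the width is 2 − 1 = 1 and tw(G) ≤ 1. G has an edge, so its treewidth is at least 1. Therefore the treewidth is 1.

1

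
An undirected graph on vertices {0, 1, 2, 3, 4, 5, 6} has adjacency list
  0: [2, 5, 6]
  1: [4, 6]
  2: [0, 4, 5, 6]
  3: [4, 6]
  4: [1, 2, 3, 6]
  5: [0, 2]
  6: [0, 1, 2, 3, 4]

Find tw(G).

A width-2 tree decomposition is:
Bags: B1 = {2, 4, 6}  B2 = {3, 4, 6}  B3 = {1, 4, 6}  B4 = {0, 2, 6}  B5 = {0, 2, 5}
Tree: B1–B2, B1–B3, B1–B4, B4–B5
Each bag holds 3 vertices, so the decomposition has width 2, which upper-bounds the treewidth. On the other hand G contains the 3-clique {0, 2, 5}. A clique must lie in a single bag of any decomposition, so no decomposition can have width below 2. Hence tw(G) = 2 exactly.

2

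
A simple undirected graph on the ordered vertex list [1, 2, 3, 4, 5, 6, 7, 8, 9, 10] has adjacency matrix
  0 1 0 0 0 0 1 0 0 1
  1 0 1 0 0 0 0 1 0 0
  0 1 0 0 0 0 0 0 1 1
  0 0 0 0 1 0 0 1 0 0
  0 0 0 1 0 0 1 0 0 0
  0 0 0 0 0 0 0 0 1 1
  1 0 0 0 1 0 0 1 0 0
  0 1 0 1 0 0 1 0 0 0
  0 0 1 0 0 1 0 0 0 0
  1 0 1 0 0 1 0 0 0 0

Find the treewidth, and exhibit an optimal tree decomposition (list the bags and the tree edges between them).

Treewidth 2.
Bags: B1 = {4, 5, 7}  B2 = {4, 7, 8}  B3 = {1, 7, 8}  B4 = {1, 2, 8}  B5 = {1, 2, 10}  B6 = {2, 3, 10}  B7 = {3, 6, 10}  B8 = {3, 6, 9}
Tree: B1–B2, B2–B3, B3–B4, B4–B5, B5–B6, B6–B7, B7–B8

Each bag holds 3 vertices, so the decomposition has width 2, which upper-bounds the treewidth. For the lower bound, G contains the cycle 5–4–8–7–5, so G is not a forest; only forests have treewidth ≤ 1, hence tw(G) ≥ 2. The upper and lower bounds meet at 2, so that is the treewidth.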